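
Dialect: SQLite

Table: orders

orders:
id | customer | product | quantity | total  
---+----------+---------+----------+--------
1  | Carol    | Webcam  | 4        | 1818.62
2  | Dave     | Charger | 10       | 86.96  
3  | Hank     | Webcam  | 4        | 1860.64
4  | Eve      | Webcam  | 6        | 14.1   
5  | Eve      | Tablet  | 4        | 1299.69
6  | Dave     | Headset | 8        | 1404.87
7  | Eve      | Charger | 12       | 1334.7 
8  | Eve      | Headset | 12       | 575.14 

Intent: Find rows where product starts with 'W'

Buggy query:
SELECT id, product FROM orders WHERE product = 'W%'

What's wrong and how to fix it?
Bug: '=' compares the literal string including the % character; pattern matching needs LIKE

Fix: Replace '=' with LIKE so 'W%' is treated as a pattern

Corrected query:
SELECT id, product FROM orders WHERE product LIKE 'W%'

Result:
id | product
---+--------
1  | Webcam 
3  | Webcam 
4  | Webcam 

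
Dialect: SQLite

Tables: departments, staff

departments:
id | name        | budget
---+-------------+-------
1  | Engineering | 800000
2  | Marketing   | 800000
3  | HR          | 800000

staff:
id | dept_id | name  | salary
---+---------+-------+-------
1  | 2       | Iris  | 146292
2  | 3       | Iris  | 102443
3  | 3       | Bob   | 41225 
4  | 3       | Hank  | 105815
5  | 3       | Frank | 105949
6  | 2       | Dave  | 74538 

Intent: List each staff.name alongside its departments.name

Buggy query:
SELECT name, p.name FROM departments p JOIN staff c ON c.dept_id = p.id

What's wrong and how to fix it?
Bug: Both tables have a 'name' column; the unqualified reference is ambiguous

Fix: Qualify the column with its table alias (c.name)

Corrected query:
SELECT c.name, p.name FROM departments p JOIN staff c ON c.dept_id = p.id

Result:
name  | name     
------+----------
Iris  | Marketing
Iris  | HR       
Bob   | HR       
Hank  | HR       
Frank | HR       
Dave  | Marketing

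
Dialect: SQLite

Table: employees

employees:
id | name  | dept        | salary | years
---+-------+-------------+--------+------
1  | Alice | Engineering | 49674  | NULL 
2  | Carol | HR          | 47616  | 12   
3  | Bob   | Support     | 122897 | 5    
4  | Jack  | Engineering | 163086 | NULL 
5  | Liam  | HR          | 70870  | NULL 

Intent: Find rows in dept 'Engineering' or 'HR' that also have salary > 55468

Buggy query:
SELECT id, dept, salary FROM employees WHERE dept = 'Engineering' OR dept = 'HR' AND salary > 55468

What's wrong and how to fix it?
Bug: AND binds tighter than OR, so this parses as dept = 'Engineering' OR (dept = 'HR' AND salary > 55468)

Fix: Add parentheses around the OR so the AND applies to both alternatives

Corrected query:
SELECT id, dept, salary FROM employees WHERE (dept = 'Engineering' OR dept = 'HR') AND salary > 55468

Result:
id | dept        | salary
---+-------------+-------
4  | Engineering | 163086
5  | HR          | 70870 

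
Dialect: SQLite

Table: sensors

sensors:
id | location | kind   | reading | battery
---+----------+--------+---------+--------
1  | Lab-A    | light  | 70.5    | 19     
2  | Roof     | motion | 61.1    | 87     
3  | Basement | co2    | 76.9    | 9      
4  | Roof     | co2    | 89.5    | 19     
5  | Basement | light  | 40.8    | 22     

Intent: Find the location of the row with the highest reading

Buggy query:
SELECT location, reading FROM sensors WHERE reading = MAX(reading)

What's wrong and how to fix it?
Bug: WHERE is evaluated per row; an aggregate over the whole table isn't defined there

Fix: Wrap MAX in a scalar subquery so WHERE compares against a single value

Corrected query:
SELECT location, reading FROM sensors WHERE reading = (SELECT MAX(reading) FROM sensors)

Result:
location | reading
---------+--------
Roof     | 89.5   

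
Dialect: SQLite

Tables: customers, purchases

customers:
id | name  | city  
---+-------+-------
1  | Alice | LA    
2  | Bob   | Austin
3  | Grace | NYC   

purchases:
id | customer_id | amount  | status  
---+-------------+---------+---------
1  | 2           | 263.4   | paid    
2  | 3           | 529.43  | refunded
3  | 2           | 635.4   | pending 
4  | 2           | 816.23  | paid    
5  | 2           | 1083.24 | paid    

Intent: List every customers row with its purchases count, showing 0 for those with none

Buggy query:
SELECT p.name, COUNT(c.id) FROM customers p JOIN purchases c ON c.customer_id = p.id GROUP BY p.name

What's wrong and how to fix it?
Bug: INNER JOIN drops customers rows that have no matching purchases rows

Fix: Switch to LEFT JOIN to retain unmatched parent rows

Corrected query:
SELECT p.name, COUNT(c.id) FROM customers p LEFT JOIN purchases c ON c.customer_id = p.id GROUP BY p.name

Result:
name  | COUNT(c.id)
------+------------
Alice | 0          
Bob   | 4          
Grace | 1          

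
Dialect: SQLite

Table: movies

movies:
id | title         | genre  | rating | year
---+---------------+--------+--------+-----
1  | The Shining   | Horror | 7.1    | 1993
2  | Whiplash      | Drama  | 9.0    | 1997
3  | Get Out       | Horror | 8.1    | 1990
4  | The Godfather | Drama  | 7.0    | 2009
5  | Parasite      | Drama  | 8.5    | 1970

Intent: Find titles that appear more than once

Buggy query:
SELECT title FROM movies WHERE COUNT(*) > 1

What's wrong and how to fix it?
Bug: COUNT(*) is an aggregate and cannot be used in WHERE

Fix: Group first, then use HAVING for the count condition

Corrected query:
SELECT title FROM movies GROUP BY title HAVING COUNT(*) > 1

Result:
(no rows)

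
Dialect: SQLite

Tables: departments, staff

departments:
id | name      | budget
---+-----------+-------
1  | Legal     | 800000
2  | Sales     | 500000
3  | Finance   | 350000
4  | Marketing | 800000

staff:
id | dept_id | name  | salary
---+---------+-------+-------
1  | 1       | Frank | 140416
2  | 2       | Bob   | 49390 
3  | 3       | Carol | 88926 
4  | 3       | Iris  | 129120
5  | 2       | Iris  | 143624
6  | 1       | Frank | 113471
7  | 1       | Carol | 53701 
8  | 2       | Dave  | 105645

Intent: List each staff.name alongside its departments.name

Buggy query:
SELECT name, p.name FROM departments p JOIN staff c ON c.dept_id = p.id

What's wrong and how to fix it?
Bug: 'name' exists in both joined tables, so the database can't tell which one is meant

Fix: Qualify the column with its table alias (c.name)

Corrected query:
SELECT c.name, p.name FROM departments p JOIN staff c ON c.dept_id = p.id

Result:
name  | name   
------+--------
Frank | Legal  
Bob   | Sales  
Carol | Finance
Iris  | Finance
Iris  | Sales  
Frank | Legal  
Carol | Legal  
Dave  | Sales  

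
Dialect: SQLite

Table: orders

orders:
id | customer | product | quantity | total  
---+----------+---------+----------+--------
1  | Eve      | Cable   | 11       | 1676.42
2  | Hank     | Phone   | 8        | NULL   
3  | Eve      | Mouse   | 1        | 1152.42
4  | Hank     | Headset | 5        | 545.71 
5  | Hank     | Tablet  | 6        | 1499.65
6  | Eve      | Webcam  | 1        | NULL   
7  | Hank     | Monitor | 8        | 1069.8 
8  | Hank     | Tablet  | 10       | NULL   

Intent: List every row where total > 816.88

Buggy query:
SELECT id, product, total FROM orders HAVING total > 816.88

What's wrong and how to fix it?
Bug: This is a non-aggregate query (no GROUP BY, no aggregates), so in SQLite the HAVING clause is invalid here; a row-level condition belongs in WHERE

Fix: Replace HAVING with WHERE since the condition applies to individual rows

Corrected query:
SELECT id, product, total FROM orders WHERE total > 816.88

Result:
id | product | total  
---+---------+--------
1  | Cable   | 1676.42
3  | Mouse   | 1152.42
5  | Tablet  | 1499.65
7  | Monitor | 1069.8 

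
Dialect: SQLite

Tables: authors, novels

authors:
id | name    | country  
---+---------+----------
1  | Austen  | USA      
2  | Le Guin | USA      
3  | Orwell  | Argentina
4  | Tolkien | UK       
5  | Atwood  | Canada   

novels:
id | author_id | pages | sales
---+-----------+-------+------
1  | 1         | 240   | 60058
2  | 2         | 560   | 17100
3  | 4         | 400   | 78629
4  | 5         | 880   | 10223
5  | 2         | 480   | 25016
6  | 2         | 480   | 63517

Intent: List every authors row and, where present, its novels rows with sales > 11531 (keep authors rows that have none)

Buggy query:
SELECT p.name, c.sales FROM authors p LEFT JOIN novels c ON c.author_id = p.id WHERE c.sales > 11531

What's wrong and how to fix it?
Bug: A WHERE condition on the right-hand table after LEFT JOIN drops unmatched parents

Fix: Move the right-table condition into the ON clause so unmatched parents are kept

Corrected query:
SELECT p.name, c.sales FROM authors p LEFT JOIN novels c ON c.author_id = p.id AND c.sales > 11531

Result:
name    | sales
--------+------
Austen  | 60058
Le Guin | 17100
Le Guin | 25016
Le Guin | 63517
Orwell  | NULL 
Tolkien | 78629
Atwood  | NULL 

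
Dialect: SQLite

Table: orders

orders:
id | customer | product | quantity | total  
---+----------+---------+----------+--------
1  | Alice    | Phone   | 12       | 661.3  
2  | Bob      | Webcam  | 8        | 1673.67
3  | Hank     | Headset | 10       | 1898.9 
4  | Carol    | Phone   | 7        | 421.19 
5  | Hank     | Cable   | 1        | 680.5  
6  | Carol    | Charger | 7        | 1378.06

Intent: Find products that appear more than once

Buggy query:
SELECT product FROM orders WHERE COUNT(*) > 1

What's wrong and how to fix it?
Bug: COUNT(*) is an aggregate and cannot be used in WHERE

Fix: Group first, then use HAVING for the count condition

Corrected query:
SELECT product FROM orders GROUP BY product HAVING COUNT(*) > 1

Result:
product
-------
Phone  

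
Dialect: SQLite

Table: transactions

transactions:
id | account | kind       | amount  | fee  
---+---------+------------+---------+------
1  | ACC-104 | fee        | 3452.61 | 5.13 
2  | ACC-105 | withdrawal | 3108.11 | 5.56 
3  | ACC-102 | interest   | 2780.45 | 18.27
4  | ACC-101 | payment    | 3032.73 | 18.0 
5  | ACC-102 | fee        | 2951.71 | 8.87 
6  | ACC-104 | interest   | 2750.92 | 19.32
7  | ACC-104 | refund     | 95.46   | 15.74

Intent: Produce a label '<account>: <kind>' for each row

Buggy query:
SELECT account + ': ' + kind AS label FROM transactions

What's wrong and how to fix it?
Bug: '+' is numeric addition; on text columns SQLite converts them to 0 instead of concatenating

Fix: Replace + with || to concatenate text

Corrected query:
SELECT account || ': ' || kind AS label FROM transactions

Result:
label              
-------------------
ACC-104: fee       
ACC-105: withdrawal
ACC-102: interest  
ACC-101: payment   
ACC-102: fee       
ACC-104: interest  
ACC-104: refund    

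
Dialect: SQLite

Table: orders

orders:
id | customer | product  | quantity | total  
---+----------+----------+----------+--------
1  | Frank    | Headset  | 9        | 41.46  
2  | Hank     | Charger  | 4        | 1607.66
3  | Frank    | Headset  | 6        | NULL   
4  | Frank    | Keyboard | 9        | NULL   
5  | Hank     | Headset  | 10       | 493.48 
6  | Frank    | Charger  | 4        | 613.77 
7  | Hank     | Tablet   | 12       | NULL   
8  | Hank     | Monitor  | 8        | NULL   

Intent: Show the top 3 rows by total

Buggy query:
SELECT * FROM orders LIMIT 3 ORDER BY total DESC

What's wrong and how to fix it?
Bug: LIMIT must come after ORDER BY

Fix: Swap the clauses: ORDER BY first, then LIMIT

Corrected query:
SELECT * FROM orders ORDER BY total DESC LIMIT 3

Result:
id | customer | product | quantity | total  
---+----------+---------+----------+--------
2  | Hank     | Charger | 4        | 1607.66
6  | Frank    | Charger | 4        | 613.77 
5  | Hank     | Headset | 10       | 493.48 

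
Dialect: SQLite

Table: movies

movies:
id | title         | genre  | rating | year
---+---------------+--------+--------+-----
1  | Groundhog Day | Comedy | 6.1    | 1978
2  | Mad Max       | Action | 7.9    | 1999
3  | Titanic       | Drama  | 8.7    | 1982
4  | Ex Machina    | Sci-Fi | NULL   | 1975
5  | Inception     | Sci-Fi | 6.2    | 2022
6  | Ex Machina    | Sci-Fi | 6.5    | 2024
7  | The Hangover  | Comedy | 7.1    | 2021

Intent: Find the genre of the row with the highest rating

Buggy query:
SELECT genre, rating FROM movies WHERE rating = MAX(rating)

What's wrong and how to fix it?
Bug: WHERE is evaluated per row; an aggregate over the whole table isn't defined there

Fix: Wrap MAX in a scalar subquery so WHERE compares against a single value

Corrected query:
SELECT genre, rating FROM movies WHERE rating = (SELECT MAX(rating) FROM movies)

Result:
genre | rating
------+-------
Drama | 8.7   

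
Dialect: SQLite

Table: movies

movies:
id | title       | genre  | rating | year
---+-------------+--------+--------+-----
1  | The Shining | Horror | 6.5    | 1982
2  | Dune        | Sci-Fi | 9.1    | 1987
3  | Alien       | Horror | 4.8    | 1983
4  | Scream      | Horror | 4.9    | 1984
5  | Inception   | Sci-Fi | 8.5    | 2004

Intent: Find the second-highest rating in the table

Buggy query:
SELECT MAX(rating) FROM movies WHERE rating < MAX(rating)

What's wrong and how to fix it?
Bug: The inner MAX is an aggregate inside WHERE, which is not allowed

Fix: Compute the overall MAX in a subquery, then take MAX of rows below it

Corrected query:
SELECT MAX(rating) FROM movies WHERE rating < (SELECT MAX(rating) FROM movies)

Result:
MAX(rating)
-----------
8.5        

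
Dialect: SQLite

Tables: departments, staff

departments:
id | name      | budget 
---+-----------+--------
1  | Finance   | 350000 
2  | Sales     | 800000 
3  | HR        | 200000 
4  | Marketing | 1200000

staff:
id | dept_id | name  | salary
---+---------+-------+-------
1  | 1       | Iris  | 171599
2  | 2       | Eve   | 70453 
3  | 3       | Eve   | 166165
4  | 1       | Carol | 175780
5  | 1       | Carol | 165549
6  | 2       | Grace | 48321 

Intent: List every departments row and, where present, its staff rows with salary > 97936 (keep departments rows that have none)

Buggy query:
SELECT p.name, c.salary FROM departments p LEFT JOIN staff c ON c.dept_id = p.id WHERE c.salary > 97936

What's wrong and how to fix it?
Bug: Filtering c.salary in WHERE discards the NULL rows produced by LEFT JOIN, turning it into an inner join

Fix: Move the right-table condition into the ON clause so unmatched parents are kept

Corrected query:
SELECT p.name, c.salary FROM departments p LEFT JOIN staff c ON c.dept_id = p.id AND c.salary > 97936

Result:
name      | salary
----------+-------
Finance   | 165549
Finance   | 171599
Finance   | 175780
Sales     | NULL  
HR        | 166165
Marketing | NULL  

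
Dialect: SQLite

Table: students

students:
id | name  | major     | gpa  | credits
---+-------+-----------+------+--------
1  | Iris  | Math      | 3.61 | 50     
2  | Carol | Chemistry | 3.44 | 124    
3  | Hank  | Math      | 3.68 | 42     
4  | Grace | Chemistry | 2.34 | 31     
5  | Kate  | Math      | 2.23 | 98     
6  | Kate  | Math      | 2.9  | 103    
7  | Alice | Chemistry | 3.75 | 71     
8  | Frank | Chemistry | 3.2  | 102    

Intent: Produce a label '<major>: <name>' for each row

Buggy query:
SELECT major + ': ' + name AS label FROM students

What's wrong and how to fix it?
Bug: SQLite uses || for string concatenation; + coerces text to numbers (yielding 0)

Fix: Replace + with || to concatenate text

Corrected query:
SELECT major || ': ' || name AS label FROM students

Result:
label           
----------------
Math: Iris      
Chemistry: Carol
Math: Hank      
Chemistry: Grace
Math: Kate      
Math: Kate      
Chemistry: Alice
Chemistry: Frank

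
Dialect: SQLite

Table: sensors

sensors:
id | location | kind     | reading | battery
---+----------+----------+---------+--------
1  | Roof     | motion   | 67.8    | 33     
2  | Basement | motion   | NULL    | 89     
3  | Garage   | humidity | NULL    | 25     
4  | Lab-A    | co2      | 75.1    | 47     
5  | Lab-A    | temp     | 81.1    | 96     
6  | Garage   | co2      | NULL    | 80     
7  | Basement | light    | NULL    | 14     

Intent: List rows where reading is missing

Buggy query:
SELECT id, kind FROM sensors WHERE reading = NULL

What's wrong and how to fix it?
Bug: Comparing to NULL with '=' never matches; NULL = NULL is unknown, not true

Fix: Replace '= NULL' with 'IS NULL'

Corrected query:
SELECT id, kind FROM sensors WHERE reading IS NULL

Result:
id | kind    
---+---------
2  | motion  
3  | humidity
6  | co2     
7  | light   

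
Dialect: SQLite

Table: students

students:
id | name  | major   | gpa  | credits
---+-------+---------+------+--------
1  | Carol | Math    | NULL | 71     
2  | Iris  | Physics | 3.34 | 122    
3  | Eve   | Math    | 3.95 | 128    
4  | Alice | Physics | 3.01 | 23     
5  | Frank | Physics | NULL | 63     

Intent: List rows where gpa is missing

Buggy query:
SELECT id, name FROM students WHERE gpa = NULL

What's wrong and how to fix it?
Bug: Comparing to NULL with '=' never matches; NULL = NULL is unknown, not true

Fix: Use IS NULL to test for NULL

Corrected query:
SELECT id, name FROM students WHERE gpa IS NULL

Result:
id | name 
---+------
1  | Carol
5  | Frank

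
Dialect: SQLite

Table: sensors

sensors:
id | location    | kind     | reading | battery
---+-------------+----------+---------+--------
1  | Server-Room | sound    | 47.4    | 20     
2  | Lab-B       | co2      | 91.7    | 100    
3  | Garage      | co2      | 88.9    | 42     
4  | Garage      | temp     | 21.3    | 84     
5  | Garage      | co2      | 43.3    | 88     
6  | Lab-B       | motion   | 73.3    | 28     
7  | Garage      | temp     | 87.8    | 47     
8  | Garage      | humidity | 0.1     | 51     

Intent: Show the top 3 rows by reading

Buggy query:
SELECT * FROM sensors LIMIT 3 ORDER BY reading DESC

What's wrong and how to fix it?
Bug: LIMIT must come after ORDER BY

Fix: Sort with ORDER BY, then apply LIMIT

Corrected query:
SELECT * FROM sensors ORDER BY reading DESC LIMIT 3

Result:
id | location | kind | reading | battery
---+----------+------+---------+--------
2  | Lab-B    | co2  | 91.7    | 100    
3  | Garage   | co2  | 88.9    | 42     
7  | Garage   | temp | 87.8    | 47     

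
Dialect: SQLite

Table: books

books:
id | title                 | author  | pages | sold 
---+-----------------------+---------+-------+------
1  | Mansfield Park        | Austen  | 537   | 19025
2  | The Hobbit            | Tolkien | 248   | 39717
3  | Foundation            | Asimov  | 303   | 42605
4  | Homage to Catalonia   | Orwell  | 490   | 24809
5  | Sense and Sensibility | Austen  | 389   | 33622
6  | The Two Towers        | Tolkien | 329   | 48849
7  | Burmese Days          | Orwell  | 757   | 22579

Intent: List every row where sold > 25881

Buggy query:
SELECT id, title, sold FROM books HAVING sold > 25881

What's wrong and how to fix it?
Bug: This is a non-aggregate query (no GROUP BY, no aggregates), so in SQLite the HAVING clause is invalid here; a row-level condition belongs in WHERE

Fix: Replace HAVING with WHERE since the condition applies to individual rows

Corrected query:
SELECT id, title, sold FROM books WHERE sold > 25881

Result:
id | title                 | sold 
---+-----------------------+------
2  | The Hobbit            | 39717
3  | Foundation            | 42605
5  | Sense and Sensibility | 33622
6  | The Two Towers        | 48849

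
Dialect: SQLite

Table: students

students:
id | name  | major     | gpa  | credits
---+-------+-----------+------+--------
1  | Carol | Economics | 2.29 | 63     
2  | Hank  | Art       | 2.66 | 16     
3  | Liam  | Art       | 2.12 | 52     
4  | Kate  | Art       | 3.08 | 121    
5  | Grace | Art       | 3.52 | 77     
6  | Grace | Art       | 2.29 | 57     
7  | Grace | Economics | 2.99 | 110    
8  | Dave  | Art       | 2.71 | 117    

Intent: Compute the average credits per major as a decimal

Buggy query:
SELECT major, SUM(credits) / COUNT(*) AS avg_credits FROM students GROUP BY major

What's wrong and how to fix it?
Bug: SUM(credits) and COUNT(*) are both integers; the division truncates the fractional part

Fix: Multiply by 1.0 (or CAST to REAL) to force floating-point division

Corrected query:
SELECT major, SUM(credits) * 1.0 / COUNT(*) AS avg_credits FROM students GROUP BY major

Result:
major     | avg_credits
----------+------------
Art       | 73.333333  
Economics | 86.5       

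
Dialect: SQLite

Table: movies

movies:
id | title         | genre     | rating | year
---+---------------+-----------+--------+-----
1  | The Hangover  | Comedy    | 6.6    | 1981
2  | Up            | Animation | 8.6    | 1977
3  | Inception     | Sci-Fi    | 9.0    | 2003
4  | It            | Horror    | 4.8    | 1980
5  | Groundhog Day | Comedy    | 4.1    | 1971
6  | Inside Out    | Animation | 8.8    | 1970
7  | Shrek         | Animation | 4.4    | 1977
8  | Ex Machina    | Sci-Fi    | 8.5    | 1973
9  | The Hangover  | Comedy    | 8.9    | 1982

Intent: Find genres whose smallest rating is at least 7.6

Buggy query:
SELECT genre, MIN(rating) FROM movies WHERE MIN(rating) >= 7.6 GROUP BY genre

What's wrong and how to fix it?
Bug: MIN() in WHERE is a misuse of aggregate

Fix: Use HAVING for the per-group MIN condition

Corrected query:
SELECT genre, MIN(rating) FROM movies GROUP BY genre HAVING MIN(rating) >= 7.6

Result:
genre  | MIN(rating)
-------+------------
Sci-Fi | 8.5        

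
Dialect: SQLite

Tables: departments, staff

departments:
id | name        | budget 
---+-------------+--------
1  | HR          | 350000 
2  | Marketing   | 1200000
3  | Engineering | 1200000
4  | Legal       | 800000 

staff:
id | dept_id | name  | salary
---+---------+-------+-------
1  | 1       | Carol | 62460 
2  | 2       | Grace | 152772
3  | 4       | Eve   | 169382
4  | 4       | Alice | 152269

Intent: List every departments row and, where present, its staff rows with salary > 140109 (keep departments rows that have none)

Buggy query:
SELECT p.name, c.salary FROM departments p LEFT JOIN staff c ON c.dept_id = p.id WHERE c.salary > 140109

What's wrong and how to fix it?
Bug: Filtering c.salary in WHERE discards the NULL rows produced by LEFT JOIN, turning it into an inner join

Fix: Put 'c.salary > 140109' in the JOIN's ON clause instead of WHERE

Corrected query:
SELECT p.name, c.salary FROM departments p LEFT JOIN staff c ON c.dept_id = p.id AND c.salary > 140109

Result:
name        | salary
------------+-------
HR          | NULL  
Marketing   | 152772
Engineering | NULL  
Legal       | 152269
Legal       | 169382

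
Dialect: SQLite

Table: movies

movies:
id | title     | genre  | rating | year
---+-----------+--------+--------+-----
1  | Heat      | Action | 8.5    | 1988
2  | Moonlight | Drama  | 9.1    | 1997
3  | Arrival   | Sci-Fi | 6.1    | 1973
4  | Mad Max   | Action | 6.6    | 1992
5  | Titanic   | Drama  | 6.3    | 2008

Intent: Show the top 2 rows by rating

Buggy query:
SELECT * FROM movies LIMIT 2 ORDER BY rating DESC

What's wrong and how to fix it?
Bug: ORDER BY cannot follow LIMIT; LIMIT is the final clause

Fix: Swap the clauses: ORDER BY first, then LIMIT

Corrected query:
SELECT * FROM movies ORDER BY rating DESC LIMIT 2

Result:
id | title     | genre  | rating | year
---+-----------+--------+--------+-----
2  | Moonlight | Drama  | 9.1    | 1997
1  | Heat      | Action | 8.5    | 1988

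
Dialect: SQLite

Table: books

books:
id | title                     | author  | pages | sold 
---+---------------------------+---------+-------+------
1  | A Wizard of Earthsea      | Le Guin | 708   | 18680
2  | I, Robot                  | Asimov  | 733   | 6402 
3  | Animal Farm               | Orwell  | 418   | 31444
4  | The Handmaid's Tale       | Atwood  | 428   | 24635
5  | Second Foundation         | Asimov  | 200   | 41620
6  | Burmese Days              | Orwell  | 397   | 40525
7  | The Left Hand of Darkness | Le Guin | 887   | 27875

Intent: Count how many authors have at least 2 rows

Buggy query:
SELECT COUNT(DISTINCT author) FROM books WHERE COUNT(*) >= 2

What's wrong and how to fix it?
Bug: WHERE filters individual rows, not groups, so a group-level COUNT is invalid there

Fix: Use a subquery that GROUPs and filters with HAVING, then count its rows

Corrected query:
SELECT COUNT(*) FROM (SELECT author FROM books GROUP BY author HAVING COUNT(*) >= 2)

Result:
COUNT(*)
--------
3       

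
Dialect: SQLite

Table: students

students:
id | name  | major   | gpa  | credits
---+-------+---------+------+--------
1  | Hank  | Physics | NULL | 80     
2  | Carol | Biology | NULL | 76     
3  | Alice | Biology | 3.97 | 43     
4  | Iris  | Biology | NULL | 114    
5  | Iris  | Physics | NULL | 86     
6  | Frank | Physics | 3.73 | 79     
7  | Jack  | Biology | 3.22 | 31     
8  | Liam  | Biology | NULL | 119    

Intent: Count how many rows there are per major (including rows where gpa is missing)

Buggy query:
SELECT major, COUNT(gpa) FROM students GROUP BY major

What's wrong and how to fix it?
Bug: COUNT(gpa) skips NULLs, so groups with missing gpa are undercounted

Fix: Use COUNT(*) to count all rows regardless of NULL

Corrected query:
SELECT major, COUNT(*) FROM students GROUP BY major

Result:
major   | COUNT(*)
--------+---------
Biology | 5       
Physics | 3       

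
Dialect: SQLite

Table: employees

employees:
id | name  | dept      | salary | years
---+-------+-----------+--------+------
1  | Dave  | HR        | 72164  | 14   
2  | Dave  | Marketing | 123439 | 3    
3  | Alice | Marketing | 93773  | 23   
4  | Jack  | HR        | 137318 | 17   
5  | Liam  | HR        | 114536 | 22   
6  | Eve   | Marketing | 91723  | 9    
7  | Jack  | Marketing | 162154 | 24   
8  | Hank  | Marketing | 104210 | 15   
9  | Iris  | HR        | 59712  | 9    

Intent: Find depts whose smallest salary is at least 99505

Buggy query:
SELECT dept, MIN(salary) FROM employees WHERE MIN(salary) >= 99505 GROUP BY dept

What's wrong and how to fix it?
Bug: Aggregates like MIN are computed per group after WHERE runs

Fix: Replace WHERE with HAVING after the GROUP BY

Corrected query:
SELECT dept, MIN(salary) FROM employees GROUP BY dept HAVING MIN(salary) >= 99505

Result:
(no rows)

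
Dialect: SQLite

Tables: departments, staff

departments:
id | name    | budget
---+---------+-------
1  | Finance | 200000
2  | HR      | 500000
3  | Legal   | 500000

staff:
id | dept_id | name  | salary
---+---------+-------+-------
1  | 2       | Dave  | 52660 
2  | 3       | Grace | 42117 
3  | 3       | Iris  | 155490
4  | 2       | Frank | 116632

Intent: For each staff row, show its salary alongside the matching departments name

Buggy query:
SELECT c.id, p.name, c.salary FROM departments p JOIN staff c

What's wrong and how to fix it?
Bug: JOIN with no ON clause produces a cartesian product; every staff row pairs with every departments row

Fix: Add ON c.dept_id = p.id to the JOIN

Corrected query:
SELECT c.id, p.name, c.salary FROM departments p JOIN staff c ON c.dept_id = p.id

Result:
id | name  | salary
---+-------+-------
1  | HR    | 52660 
2  | Legal | 42117 
3  | Legal | 155490
4  | HR    | 116632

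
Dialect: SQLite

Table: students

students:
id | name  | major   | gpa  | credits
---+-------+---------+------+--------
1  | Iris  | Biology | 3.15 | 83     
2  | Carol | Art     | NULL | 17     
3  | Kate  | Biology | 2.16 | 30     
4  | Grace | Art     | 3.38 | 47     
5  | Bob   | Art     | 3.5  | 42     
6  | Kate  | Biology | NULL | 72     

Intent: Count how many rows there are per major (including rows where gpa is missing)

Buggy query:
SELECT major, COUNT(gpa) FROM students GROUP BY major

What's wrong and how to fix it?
Bug: COUNT(gpa) skips NULLs, so groups with missing gpa are undercounted

Fix: Replace COUNT(gpa) with COUNT(*)

Corrected query:
SELECT major, COUNT(*) FROM students GROUP BY major

Result:
major   | COUNT(*)
--------+---------
Art     | 3       
Biology | 3       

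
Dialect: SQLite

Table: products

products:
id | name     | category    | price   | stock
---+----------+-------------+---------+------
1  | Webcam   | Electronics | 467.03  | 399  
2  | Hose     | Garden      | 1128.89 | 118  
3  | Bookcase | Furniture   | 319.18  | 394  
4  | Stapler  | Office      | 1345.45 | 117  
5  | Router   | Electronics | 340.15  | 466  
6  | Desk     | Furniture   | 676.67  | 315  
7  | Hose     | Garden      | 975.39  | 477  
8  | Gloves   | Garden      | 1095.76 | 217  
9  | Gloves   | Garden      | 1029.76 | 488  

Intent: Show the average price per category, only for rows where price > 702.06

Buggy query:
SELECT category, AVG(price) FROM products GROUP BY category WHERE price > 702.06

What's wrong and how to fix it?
Bug: Row-level WHERE must come before GROUP BY in the clause order

Fix: Place WHERE between FROM and GROUP BY

Corrected query:
SELECT category, AVG(price) FROM products WHERE price > 702.06 GROUP BY category

Result:
category | AVG(price)
---------+-----------
Garden   | 1057.45   
Office   | 1345.45   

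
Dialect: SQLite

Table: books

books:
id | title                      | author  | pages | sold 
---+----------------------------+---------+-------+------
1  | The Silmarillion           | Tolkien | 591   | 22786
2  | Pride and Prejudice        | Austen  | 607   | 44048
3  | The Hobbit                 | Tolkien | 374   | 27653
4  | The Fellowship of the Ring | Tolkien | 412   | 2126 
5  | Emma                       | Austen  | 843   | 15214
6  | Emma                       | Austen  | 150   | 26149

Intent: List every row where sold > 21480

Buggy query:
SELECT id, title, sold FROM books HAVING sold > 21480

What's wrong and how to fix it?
Bug: This is a non-aggregate query (no GROUP BY, no aggregates), so in SQLite the HAVING clause is invalid here; a row-level condition belongs in WHERE

Fix: Use WHERE for row-level filtering

Corrected query:
SELECT id, title, sold FROM books WHERE sold > 21480

Result:
id | title               | sold 
---+---------------------+------
1  | The Silmarillion    | 22786
2  | Pride and Prejudice | 44048
3  | The Hobbit          | 27653
6  | Emma                | 26149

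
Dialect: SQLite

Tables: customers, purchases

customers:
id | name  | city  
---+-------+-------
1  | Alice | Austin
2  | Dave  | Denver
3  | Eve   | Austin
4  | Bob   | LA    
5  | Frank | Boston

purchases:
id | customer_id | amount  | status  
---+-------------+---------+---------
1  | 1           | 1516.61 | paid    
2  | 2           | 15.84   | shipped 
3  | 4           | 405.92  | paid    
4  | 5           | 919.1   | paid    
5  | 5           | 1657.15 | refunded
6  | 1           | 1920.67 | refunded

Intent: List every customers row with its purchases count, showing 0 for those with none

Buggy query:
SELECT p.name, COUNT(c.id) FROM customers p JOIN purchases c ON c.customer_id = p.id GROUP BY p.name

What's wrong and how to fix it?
Bug: INNER JOIN drops customers rows that have no matching purchases rows

Fix: Switch to LEFT JOIN to retain unmatched parent rows

Corrected query:
SELECT p.name, COUNT(c.id) FROM customers p LEFT JOIN purchases c ON c.customer_id = p.id GROUP BY p.name

Result:
name  | COUNT(c.id)
------+------------
Alice | 2          
Bob   | 1          
Dave  | 1          
Eve   | 0          
Frank | 2          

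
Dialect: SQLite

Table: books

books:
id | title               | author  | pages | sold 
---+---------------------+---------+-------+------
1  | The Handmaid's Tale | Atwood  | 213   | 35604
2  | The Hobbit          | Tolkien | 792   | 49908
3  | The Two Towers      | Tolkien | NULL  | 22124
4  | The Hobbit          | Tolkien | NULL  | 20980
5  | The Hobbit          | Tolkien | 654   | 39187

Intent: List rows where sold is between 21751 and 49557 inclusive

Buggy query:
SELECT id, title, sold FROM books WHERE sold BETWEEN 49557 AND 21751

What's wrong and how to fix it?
Bug: The bounds are reversed; BETWEEN a AND b requires a <= b to match anything

Fix: Write BETWEEN 21751 AND 49557

Corrected query:
SELECT id, title, sold FROM books WHERE sold BETWEEN 21751 AND 49557

Result:
id | title               | sold 
---+---------------------+------
1  | The Handmaid's Tale | 35604
3  | The Two Towers      | 22124
5  | The Hobbit          | 39187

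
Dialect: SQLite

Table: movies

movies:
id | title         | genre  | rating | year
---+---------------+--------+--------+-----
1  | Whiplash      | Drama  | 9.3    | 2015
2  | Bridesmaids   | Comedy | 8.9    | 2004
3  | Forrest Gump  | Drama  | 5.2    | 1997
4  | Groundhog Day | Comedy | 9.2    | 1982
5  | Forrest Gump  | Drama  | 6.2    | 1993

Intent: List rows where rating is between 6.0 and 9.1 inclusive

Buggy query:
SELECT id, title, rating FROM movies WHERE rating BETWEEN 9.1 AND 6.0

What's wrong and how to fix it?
Bug: BETWEEN expects the lower bound first; with 9.1 AND 6.0 the range is empty

Fix: Swap the bounds so the smaller value comes first

Corrected query:
SELECT id, title, rating FROM movies WHERE rating BETWEEN 6.0 AND 9.1

Result:
id | title        | rating
---+--------------+-------
2  | Bridesmaids  | 8.9   
5  | Forrest Gump | 6.2   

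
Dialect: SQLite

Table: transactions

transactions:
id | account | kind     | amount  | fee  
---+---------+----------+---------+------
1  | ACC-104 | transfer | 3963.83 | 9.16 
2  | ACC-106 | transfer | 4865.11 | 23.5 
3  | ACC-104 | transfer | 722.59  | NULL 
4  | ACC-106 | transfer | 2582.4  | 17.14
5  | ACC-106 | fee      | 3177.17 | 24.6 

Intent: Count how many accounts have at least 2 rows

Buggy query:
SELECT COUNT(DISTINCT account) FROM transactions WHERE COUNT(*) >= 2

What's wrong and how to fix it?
Bug: COUNT(*) cannot appear in WHERE; the per-group count doesn't exist yet

Fix: Group first with HAVING COUNT(*) >= 2, then COUNT the resulting groups

Corrected query:
SELECT COUNT(*) FROM (SELECT account FROM transactions GROUP BY account HAVING COUNT(*) >= 2)

Result:
COUNT(*)
--------
2       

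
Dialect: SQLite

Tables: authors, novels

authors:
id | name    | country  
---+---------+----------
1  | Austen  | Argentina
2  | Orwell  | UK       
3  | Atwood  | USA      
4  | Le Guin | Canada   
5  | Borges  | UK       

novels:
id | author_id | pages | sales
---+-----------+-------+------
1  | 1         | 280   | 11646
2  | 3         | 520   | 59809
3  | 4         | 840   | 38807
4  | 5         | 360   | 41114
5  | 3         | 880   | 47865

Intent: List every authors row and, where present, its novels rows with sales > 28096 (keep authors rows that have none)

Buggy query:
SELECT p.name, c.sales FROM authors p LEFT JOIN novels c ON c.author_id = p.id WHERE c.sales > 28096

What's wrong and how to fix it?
Bug: A WHERE condition on the right-hand table after LEFT JOIN drops unmatched parents

Fix: Move the right-table condition into the ON clause so unmatched parents are kept

Corrected query:
SELECT p.name, c.sales FROM authors p LEFT JOIN novels c ON c.author_id = p.id AND c.sales > 28096

Result:
name    | sales
--------+------
Austen  | NULL 
Orwell  | NULL 
Atwood  | 47865
Atwood  | 59809
Le Guin | 38807
Borges  | 41114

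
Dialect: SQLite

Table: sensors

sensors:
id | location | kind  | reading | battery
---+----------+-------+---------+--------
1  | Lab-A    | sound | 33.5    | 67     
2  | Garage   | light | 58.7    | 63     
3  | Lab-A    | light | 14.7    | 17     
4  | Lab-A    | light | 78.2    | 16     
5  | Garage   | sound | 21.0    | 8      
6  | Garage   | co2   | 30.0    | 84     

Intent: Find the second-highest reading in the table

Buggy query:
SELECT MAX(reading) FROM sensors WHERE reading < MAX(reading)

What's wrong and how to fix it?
Bug: The inner MAX is an aggregate inside WHERE, which is not allowed

Fix: Put the inner MAX in a scalar subquery

Corrected query:
SELECT MAX(reading) FROM sensors WHERE reading < (SELECT MAX(reading) FROM sensors)

Result:
MAX(reading)
------------
58.7        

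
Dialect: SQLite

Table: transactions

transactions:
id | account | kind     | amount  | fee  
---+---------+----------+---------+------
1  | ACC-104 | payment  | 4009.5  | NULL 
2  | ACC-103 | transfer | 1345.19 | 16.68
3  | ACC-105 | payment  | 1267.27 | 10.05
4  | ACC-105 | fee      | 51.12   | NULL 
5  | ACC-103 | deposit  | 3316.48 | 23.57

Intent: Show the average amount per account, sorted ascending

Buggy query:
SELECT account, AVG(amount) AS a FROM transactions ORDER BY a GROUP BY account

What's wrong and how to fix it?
Bug: GROUP BY must precede ORDER BY

Fix: Move ORDER BY to the end, after GROUP BY

Corrected query:
SELECT account, AVG(amount) AS a FROM transactions GROUP BY account ORDER BY a

Result:
account | a       
--------+---------
ACC-105 | 659.195 
ACC-103 | 2330.835
ACC-104 | 4009.5  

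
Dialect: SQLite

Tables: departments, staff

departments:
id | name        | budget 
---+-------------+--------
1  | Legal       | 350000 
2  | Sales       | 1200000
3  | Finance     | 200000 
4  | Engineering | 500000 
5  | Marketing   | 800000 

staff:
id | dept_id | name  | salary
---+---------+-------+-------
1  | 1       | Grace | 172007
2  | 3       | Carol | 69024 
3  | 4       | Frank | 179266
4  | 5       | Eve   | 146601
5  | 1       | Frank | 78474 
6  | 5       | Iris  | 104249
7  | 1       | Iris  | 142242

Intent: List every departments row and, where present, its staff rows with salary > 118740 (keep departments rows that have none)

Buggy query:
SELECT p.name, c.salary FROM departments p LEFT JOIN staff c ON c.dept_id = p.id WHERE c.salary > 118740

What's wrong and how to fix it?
Bug: Filtering c.salary in WHERE discards the NULL rows produced by LEFT JOIN, turning it into an inner join

Fix: Put 'c.salary > 118740' in the JOIN's ON clause instead of WHERE

Corrected query:
SELECT p.name, c.salary FROM departments p LEFT JOIN staff c ON c.dept_id = p.id AND c.salary > 118740

Result:
name        | salary
------------+-------
Legal       | 142242
Legal       | 172007
Sales       | NULL  
Finance     | NULL  
Engineering | 179266
Marketing   | 146601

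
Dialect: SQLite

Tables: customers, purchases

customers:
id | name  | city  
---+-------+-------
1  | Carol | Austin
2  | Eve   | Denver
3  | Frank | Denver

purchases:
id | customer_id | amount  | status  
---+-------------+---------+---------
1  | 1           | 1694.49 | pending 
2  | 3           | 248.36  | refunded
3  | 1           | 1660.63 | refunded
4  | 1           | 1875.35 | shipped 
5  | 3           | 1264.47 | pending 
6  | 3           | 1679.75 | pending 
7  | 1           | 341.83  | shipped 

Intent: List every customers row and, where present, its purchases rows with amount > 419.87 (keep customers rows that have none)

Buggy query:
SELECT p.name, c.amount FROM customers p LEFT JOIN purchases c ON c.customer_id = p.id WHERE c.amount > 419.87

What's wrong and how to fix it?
Bug: A WHERE condition on the right-hand table after LEFT JOIN drops unmatched parents

Fix: Move the right-table condition into the ON clause so unmatched parents are kept

Corrected query:
SELECT p.name, c.amount FROM customers p LEFT JOIN purchases c ON c.customer_id = p.id AND c.amount > 419.87

Result:
name  | amount 
------+--------
Carol | 1660.63
Carol | 1694.49
Carol | 1875.35
Eve   | NULL   
Frank | 1264.47
Frank | 1679.75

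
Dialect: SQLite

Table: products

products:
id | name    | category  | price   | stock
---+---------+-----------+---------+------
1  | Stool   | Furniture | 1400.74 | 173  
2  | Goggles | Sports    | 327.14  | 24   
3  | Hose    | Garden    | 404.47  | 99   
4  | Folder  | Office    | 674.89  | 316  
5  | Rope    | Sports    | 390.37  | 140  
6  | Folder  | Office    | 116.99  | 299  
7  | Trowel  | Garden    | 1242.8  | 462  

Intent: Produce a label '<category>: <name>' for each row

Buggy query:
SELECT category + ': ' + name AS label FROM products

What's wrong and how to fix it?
Bug: '+' is numeric addition; on text columns SQLite converts them to 0 instead of concatenating

Fix: Use the || operator for string concatenation

Corrected query:
SELECT category || ': ' || name AS label FROM products

Result:
label           
----------------
Furniture: Stool
Sports: Goggles 
Garden: Hose    
Office: Folder  
Sports: Rope    
Office: Folder  
Garden: Trowel  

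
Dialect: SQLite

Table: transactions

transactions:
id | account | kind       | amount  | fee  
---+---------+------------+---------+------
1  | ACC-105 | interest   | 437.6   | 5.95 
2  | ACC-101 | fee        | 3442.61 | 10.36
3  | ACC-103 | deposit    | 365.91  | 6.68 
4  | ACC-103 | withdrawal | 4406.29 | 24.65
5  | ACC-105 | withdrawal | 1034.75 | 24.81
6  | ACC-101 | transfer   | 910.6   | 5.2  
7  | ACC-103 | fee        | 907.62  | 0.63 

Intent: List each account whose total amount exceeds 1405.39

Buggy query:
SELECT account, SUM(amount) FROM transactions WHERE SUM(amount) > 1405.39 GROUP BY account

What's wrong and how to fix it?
Bug: SUM(amount) is an aggregate, but WHERE filters rows before aggregation

Fix: Use HAVING (which filters groups after aggregation) instead of WHERE

Corrected query:
SELECT account, SUM(amount) FROM transactions GROUP BY account HAVING SUM(amount) > 1405.39

Result:
account | SUM(amount)
--------+------------
ACC-101 | 4353.21    
ACC-103 | 5679.82    
ACC-105 | 1472.35    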